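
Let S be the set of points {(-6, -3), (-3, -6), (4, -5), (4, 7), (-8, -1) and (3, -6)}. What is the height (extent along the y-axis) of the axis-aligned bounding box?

13

max y = 7, min y = -6, so height = 13.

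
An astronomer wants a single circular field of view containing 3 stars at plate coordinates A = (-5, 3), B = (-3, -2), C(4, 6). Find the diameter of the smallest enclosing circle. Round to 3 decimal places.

10.649

Side lengths²: AB² = 29, AC² = 90, BC² = 113.
Since BC² = 113 < 90 + 29 = 119, the triangle is acute, so the smallest enclosing circle is the circumcircle.
Circumcentre = (9/34, 75/34), r² = 16385/578.
Diameter = 2r = 2√(16385/578) ≈ 10.649.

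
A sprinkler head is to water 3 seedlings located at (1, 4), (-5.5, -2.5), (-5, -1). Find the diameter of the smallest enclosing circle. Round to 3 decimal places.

Call the three points A, B, C in the order given.
Side lengths²: AB² = 84.5, AC² = 61, BC² = 2.5.
Since AB² = 84.5 ≥ 61 + 2.5 = 63.5, the angle opposite AB is not acute, so the smallest enclosing circle has AB as diameter.
Centre = midpoint of AB = (-2.25, 0.75), r² = 84.5/4 = 21.125.
Diameter = 2r = 2√(21.125) ≈ 9.192.

9.192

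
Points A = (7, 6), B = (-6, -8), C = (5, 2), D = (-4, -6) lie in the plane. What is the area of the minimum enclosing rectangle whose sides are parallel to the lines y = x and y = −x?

27

In coordinates u = x + y, v = x − y the rectangle is axis-aligned; the map (x,y)→(u,v) scales areas by 2.
u-values: 13, -14, 7, -10; range = 13 − (-14) = 27.
v-values: 1, 2, 3, 2; range = 3 − 1 = 2.
Area = (27 × 2) / 2 = 27.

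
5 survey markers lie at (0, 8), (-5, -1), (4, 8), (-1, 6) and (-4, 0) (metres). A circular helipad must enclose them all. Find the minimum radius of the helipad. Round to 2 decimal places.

6.36

By Welzl's lemma the MEC is supported by two points (diametrically opposite) or three points (on a circumcircle).
The farthest pair is (-5, -1)–(4, 8) with squared distance 162. The circle on this segment as diameter has centre (-0.5, 3.5) and r² = 162/4 = 40.5.
Check (0, 8): distance² to centre = 20.5 ≤ 40.5, so it lies inside.
All remaining points lie in this disk, and no smaller disk contains both endpoints, so this is the minimum enclosing circle.
r = √(40.5) ≈ 6.36.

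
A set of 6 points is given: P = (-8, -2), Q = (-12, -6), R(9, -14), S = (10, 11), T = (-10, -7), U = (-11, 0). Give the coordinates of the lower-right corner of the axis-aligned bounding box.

(10, -14)

x-range [-12, 10], y-range [-14, 11].
The lower-right corner is (10, -14).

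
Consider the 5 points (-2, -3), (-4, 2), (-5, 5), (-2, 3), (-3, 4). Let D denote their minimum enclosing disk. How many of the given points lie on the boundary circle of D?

A smallest enclosing disk is always determined by at most three of the input points on its boundary.
The farthest pair is (-2, -3)–(-5, 5) with squared distance 73. The circle on this segment as diameter has centre (-3.5, 1) and r² = 73/4 = 18.25.
Check (-4, 2): distance² to centre = 1.25 ≤ 18.25, so it lies inside.
All remaining points lie in this disk, and no smaller disk contains both endpoints, so this is the minimum enclosing circle.
The points at distance exactly r from the centre are (-2, -3), (-5, 5) — 2 points.

2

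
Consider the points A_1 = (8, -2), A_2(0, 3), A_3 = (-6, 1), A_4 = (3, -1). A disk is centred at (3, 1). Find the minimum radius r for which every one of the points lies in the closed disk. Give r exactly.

9

The required radius is the distance from (3, 1) to the farthest point.
Squared distances: 34, 13, 81, 4.
Maximum is 81, attained at A_3.
r = √81 = 9.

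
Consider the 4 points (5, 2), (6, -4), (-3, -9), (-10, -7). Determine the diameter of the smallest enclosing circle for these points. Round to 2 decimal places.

The minimum enclosing circle of a finite set is fixed by two of the points (as a diameter) or three (as a circumcircle).
The farthest pair is (5, 2)–(-10, -7) with squared distance 306. The circle on this segment as diameter has centre (-2.5, -2.5) and r² = 306/4 = 76.5.
Check (6, -4): distance² to centre = 74.5 ≤ 76.5, so it lies inside.
All remaining points lie in this disk, and no smaller disk contains both endpoints, so this is the minimum enclosing circle.
Diameter = 2r = 2√(76.5) ≈ 17.49.

17.49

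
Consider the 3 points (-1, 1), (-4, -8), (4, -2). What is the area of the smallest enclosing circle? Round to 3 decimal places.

Call the three points A, B, C in the order given.
Side lengths²: AB² = 90, AC² = 34, BC² = 100.
Since BC² = 100 < 90 + 34 = 124, the triangle is acute, so the smallest enclosing circle is the circumcircle.
Circumcentre = (-2/3, -37/9), r² = 2125/81.
Area = π·r² = π·2125/81 ≈ 82.418.

82.418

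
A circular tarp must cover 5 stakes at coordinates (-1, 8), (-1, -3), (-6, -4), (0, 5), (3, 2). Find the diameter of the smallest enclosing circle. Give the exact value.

13

The minimum enclosing circle of a finite set is fixed by two of the points (as a diameter) or three (as a circumcircle).
The farthest pair is (-1, 8)–(-6, -4) with squared distance 169. The circle on this segment as diameter has centre (-3.5, 2) and r² = 169/4 = 42.25.
Check (-1, -3): distance² to centre = 31.25 ≤ 42.25, so it lies inside.
All remaining points lie in this disk, and no smaller disk contains both endpoints, so this is the minimum enclosing circle.
Diameter = 2r = 2√(42.25) = 13.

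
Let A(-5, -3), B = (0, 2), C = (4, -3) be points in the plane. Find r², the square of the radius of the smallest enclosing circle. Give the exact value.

Side lengths²: AB² = 50, AC² = 81, BC² = 41.
Since AC² = 81 < 50 + 41 = 91, the triangle is acute, so the smallest enclosing circle is the circumcircle.
Circumcentre = (-0.5, -2.5), r² = 20.5.

20.5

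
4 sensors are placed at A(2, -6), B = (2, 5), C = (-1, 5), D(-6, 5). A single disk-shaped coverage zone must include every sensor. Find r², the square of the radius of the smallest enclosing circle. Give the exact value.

A smallest enclosing disk is always determined by at most three of the input points on its boundary.
The farthest pair is A–D with squared distance 185. The circle on this segment as diameter has centre (-2, -0.5) and r² = 185/4 = 46.25.
Check B: distance² to centre = 46.25 ≤ 46.25, so it lies inside.
All remaining points lie in this disk, and no smaller disk contains both endpoints, so this is the minimum enclosing circle.

46.25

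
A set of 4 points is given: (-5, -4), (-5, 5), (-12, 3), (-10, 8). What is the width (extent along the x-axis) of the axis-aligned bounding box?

max x = -5, min x = -12, so width = 7.

7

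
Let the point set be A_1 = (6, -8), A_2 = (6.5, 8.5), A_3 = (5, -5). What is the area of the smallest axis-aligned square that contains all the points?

The bounding box has width 1.5 and height 16.5.
An axis-aligned square enclosing the set must have side ≥ max(width, height).
So the minimum side is max(1.5, 16.5) = 16.5.
Area = 16.5² = 272.25.

272.25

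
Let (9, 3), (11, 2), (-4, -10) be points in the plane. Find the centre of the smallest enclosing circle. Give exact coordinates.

Call the three points A, B, C in the order given.
Side lengths²: AB² = 5, AC² = 338, BC² = 369.
Since BC² = 369 ≥ 338 + 5 = 343, the angle opposite BC is not acute, so the smallest enclosing circle has BC as diameter.
Centre = midpoint of BC = (3.5, -4), r² = 369/4 = 92.25.
Centre = (3.5, -4).

(3.5, -4)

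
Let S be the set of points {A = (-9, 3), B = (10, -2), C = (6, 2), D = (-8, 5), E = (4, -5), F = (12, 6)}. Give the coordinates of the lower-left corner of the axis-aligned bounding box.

x-range [-9, 12], y-range [-5, 6].
The lower-left corner is (-9, -5).

(-9, -5)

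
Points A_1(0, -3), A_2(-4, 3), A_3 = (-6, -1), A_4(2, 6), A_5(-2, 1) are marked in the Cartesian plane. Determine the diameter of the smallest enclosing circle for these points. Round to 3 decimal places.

The minimum enclosing circle of a finite set is fixed by two of the points (as a diameter) or three (as a circumcircle).
The minimum enclosing circle is determined by three boundary points: A_1, A_3, A_4.
Their circumcentre is (-95/58, 121/58) with r² = 48025/1682.
The farthest remaining point A_2 is at distance² 10789/1682 ≤ 48025/1682.
Diameter = 2r = 2√(48025/1682) ≈ 10.687.

10.687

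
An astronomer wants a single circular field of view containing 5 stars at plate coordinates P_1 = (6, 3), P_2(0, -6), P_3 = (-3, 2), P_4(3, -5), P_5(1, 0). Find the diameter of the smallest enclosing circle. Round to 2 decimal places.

11.16

By Welzl's lemma the MEC is supported by two points (diametrically opposite) or three points (on a circumcircle).
The minimum enclosing circle is determined by three boundary points: P_1, P_2, P_3.
Their circumcentre is (1.86, -0.74) with r² = 31.1272.
The farthest remaining point P_4 is at distance² 19.4472 ≤ 31.1272.
Diameter = 2r = 2√(31.1272) ≈ 11.16.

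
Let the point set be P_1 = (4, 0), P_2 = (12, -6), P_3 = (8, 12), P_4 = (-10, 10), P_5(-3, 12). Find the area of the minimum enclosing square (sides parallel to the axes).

The bounding box has width 22 and height 18.
An axis-aligned square enclosing the set must have side ≥ max(width, height).
So the minimum side is max(22, 18) = 22.
Area = 22² = 484.

484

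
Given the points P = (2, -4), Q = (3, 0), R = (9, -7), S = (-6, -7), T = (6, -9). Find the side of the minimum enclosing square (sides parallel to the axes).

The bounding box has width 15 and height 9.
An axis-aligned square enclosing the set must have side ≥ max(width, height).
So the minimum side is max(15, 9) = 15.

15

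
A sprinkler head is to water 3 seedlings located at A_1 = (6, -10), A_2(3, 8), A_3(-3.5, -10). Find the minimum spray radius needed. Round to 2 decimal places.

9.70

Side lengths²: A_1A_2² = 333, A_1A_3² = 90.25, A_2A_3² = 366.25.
Since A_2A_3² = 366.25 < 333 + 90.25 = 423.25, the triangle is acute, so the smallest enclosing circle is the circumcircle.
Circumcentre = (1.25, -37/24), r² = 54205/576.
r = √(54205/576) ≈ 9.70.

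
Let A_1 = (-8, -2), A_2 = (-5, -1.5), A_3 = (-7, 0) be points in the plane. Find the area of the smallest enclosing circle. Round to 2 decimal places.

7.51

Side lengths²: A_1A_2² = 9.25, A_1A_3² = 5, A_2A_3² = 6.25.
Since A_1A_2² = 9.25 < 6.25 + 5 = 11.25, the triangle is acute, so the smallest enclosing circle is the circumcircle.
Circumcentre = (-72/11, -65/44), r² = 4625/1936.
Area = π·r² = π·4625/1936 ≈ 7.51.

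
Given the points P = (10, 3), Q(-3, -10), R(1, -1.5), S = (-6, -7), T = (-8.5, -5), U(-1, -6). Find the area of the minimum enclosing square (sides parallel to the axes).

342.25

The bounding box has width 18.5 and height 13.
An axis-aligned square enclosing the set must have side ≥ max(width, height).
So the minimum side is max(18.5, 13) = 18.5.
Area = 18.5² = 342.25.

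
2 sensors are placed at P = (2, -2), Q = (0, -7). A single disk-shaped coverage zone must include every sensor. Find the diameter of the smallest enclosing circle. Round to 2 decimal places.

5.39

The smallest circle enclosing two points has them as diameter endpoints.
Centre = midpoint = (1, -4.5); r² = |PQ|²/4 = 29/4 = 7.25.
Diameter = 2r = 2√(7.25) ≈ 5.39.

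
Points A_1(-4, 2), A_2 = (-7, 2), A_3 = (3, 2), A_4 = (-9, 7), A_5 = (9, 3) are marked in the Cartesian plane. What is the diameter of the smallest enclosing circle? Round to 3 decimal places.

18.439

By Welzl's lemma the MEC is supported by two points (diametrically opposite) or three points (on a circumcircle).
The farthest pair is A_4–A_5 with squared distance 340. The circle on this segment as diameter has centre (0, 5) and r² = 340/4 = 85.
Check A_1: distance² to centre = 25 ≤ 85, so it lies inside.
All remaining points lie in this disk, and no smaller disk contains both endpoints, so this is the minimum enclosing circle.
Diameter = 2r = 2√85 ≈ 18.439.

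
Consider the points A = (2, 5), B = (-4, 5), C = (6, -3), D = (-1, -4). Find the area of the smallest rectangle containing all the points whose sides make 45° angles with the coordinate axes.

In coordinates u = x + y, v = x − y the rectangle is axis-aligned; the map (x,y)→(u,v) scales areas by 2.
u-values: 7, 1, 3, -5; range = 7 − (-5) = 12.
v-values: -3, -9, 9, 3; range = 9 − (-9) = 18.
Area = (12 × 18) / 2 = 108.

108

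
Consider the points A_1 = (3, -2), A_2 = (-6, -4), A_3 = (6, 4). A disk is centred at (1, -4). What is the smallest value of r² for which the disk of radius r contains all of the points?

89

The required radius is the distance from (1, -4) to the farthest point.
Squared distances: 8, 49, 89.
Maximum is 89, attained at A_3.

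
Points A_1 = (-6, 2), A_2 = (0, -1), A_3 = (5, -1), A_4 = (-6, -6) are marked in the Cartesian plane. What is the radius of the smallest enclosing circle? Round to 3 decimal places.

The minimum enclosing circle of a finite set is fixed by two of the points (as a diameter) or three (as a circumcircle).
The minimum enclosing circle is determined by three boundary points: A_1, A_3, A_4.
Their circumcentre is (-13/11, -2) with r² = 4745/121.
The farthest remaining point A_2 is at distance² 290/121 ≤ 4745/121.
r = √(4745/121) ≈ 6.262.

6.262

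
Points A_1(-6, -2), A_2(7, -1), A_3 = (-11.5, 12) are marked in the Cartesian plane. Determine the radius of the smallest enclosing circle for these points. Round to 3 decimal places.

Side lengths²: A_1A_2² = 170, A_1A_3² = 226.25, A_2A_3² = 511.25.
Since A_2A_3² = 511.25 ≥ 226.25 + 170 = 396.25, the angle opposite A_2A_3 is not acute, so the smallest enclosing circle has A_2A_3 as diameter.
Centre = midpoint of A_2A_3 = (-2.25, 5.5), r² = 511.25/4 = 127.8125.
r = √(127.8125) ≈ 11.305.

11.305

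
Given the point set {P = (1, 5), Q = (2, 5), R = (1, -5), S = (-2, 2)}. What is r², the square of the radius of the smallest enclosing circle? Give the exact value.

25.25

The farthest pair is Q–R with squared distance 101. The circle on this segment as diameter has centre (1.5, 0) and r² = 101/4 = 25.25.
Check P: distance² to centre = 25.25 ≤ 25.25, so it lies inside.
All remaining points lie in this disk, and no smaller disk contains both endpoints, so this is the minimum enclosing circle.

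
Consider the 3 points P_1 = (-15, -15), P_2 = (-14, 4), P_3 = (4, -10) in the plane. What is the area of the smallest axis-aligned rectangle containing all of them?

361

x ranges over [-15, 4], width 19.
y ranges over [-15, 4], height 19.
Area = 19 × 19 = 361.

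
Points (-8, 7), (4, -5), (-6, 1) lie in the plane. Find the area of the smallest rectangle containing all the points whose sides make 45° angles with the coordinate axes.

48

In coordinates u = x + y, v = x − y the rectangle is axis-aligned; the map (x,y)→(u,v) scales areas by 2.
u-values: -1, -1, -5; range = -1 − (-5) = 4.
v-values: -15, 9, -7; range = 9 − (-15) = 24.
Area = (4 × 24) / 2 = 48.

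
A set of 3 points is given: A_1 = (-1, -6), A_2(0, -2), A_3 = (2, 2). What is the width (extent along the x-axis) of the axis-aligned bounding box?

max x = 2, min x = -1, so width = 3.

3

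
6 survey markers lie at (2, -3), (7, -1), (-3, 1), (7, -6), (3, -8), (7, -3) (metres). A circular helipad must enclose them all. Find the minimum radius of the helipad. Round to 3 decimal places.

6.103

The farthest pair is (-3, 1)–(7, -6) with squared distance 149. The circle on this segment as diameter has centre (2, -2.5) and r² = 149/4 = 37.25.
Check (2, -3): distance² to centre = 0.25 ≤ 37.25, so it lies inside.
All remaining points lie in this disk, and no smaller disk contains both endpoints, so this is the minimum enclosing circle.
r = √(37.25) ≈ 6.103.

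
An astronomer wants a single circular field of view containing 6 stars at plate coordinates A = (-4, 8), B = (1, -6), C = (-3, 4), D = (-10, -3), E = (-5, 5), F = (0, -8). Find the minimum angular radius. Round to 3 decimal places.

By Welzl's lemma the MEC is supported by two points (diametrically opposite) or three points (on a circumcircle).
The minimum enclosing circle is determined by three boundary points: A, D, F.
Their circumcentre is (-16/7, -1/14) with r² = 13345/196.
The farthest remaining point B is at distance² 9005/196 ≤ 13345/196.
r = √(13345/196) ≈ 8.251.

8.251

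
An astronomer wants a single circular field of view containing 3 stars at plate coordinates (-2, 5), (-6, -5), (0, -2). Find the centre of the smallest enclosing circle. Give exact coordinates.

Call the three points A, B, C in the order given.
Side lengths²: AB² = 116, AC² = 53, BC² = 45.
Since AB² = 116 ≥ 53 + 45 = 98, the angle opposite AB is not acute, so the smallest enclosing circle has AB as diameter.
Centre = midpoint of AB = (-4, 0), r² = 116/4 = 29.
Centre = (-4, 0).

(-4, 0)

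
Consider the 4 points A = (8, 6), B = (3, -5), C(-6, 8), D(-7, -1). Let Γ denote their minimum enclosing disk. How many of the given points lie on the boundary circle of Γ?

3

The minimum enclosing circle of a finite set is fixed by two of the points (as a diameter) or three (as a circumcircle).
The minimum enclosing circle is determined by three boundary points: A, C, D.
Their circumcentre is (0.390625, 2.734375) with r² = 68.5668945312.
The farthest remaining point B is at distance² 66.6293945312 ≤ 68.5668945312.
The points at distance exactly r from the centre are A, C, D — 3 points.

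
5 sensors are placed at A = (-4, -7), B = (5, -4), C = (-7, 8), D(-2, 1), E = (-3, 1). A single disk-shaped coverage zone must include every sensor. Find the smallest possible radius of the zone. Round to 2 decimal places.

8.55

A smallest enclosing disk is always determined by at most three of the input points on its boundary.
The minimum enclosing circle is determined by three boundary points: A, B, C.
Their circumcentre is (-1.75, 1.25) with r² = 73.125.
The farthest remaining point E is at distance² 1.625 ≤ 73.125.
r = √(73.125) ≈ 8.55.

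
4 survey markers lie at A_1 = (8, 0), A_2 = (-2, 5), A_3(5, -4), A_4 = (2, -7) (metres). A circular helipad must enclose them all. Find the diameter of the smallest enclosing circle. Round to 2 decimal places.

13.04

The minimum enclosing circle of a finite set is fixed by two of the points (as a diameter) or three (as a circumcircle).
The minimum enclosing circle is determined by three boundary points: A_1, A_2, A_4.
Their circumcentre is (1.5, -0.5) with r² = 42.5.
The farthest remaining point A_3 is at distance² 24.5 ≤ 42.5.
Diameter = 2r = 2√(42.5) ≈ 13.04.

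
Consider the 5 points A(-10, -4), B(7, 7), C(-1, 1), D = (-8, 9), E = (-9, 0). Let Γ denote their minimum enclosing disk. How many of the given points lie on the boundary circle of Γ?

A smallest enclosing disk is always determined by at most three of the input points on its boundary.
The farthest pair is A–B with squared distance 410. The circle on this segment as diameter has centre (-1.5, 1.5) and r² = 410/4 = 102.5.
Check C: distance² to centre = 0.5 ≤ 102.5, so it lies inside.
All remaining points lie in this disk, and no smaller disk contains both endpoints, so this is the minimum enclosing circle.
The points at distance exactly r from the centre are A, B — 2 points.

2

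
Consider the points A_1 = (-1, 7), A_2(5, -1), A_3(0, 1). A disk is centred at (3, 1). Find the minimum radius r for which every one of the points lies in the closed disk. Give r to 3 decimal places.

The required radius is the distance from (3, 1) to the farthest point.
Squared distances: 52, 8, 9.
Maximum is 52, attained at A_1.
r = √52 ≈ 7.211.

7.211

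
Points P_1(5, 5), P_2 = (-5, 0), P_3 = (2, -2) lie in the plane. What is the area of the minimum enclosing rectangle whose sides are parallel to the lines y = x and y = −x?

67.5

In coordinates u = x + y, v = x − y the rectangle is axis-aligned; the map (x,y)→(u,v) scales areas by 2.
u-values: 10, -5, 0; range = 10 − (-5) = 15.
v-values: 0, -5, 4; range = 4 − (-5) = 9.
Area = (15 × 9) / 2 = 67.5.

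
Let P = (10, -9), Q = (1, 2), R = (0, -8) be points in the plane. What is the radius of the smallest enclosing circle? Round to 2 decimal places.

7.11

Side lengths²: PQ² = 202, PR² = 101, QR² = 101.
Since PQ² = 202 ≥ 101 + 101 = 202, the angle opposite PQ is not acute, so the smallest enclosing circle has PQ as diameter.
Centre = midpoint of PQ = (5.5, -3.5), r² = 202/4 = 50.5.
r = √(50.5) ≈ 7.11.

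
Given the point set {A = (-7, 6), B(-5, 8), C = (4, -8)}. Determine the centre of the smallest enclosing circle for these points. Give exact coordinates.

Side lengths²: AB² = 8, AC² = 317, BC² = 337.
Since BC² = 337 ≥ 317 + 8 = 325, the angle opposite BC is not acute, so the smallest enclosing circle has BC as diameter.
Centre = midpoint of BC = (-0.5, 0), r² = 337/4 = 84.25.
Centre = (-0.5, 0).

(-0.5, 0)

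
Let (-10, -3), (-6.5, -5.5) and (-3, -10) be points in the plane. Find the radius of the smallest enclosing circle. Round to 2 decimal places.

4.95

Call the three points A, B, C in the order given.
Side lengths²: AB² = 18.5, AC² = 98, BC² = 32.5.
Since AC² = 98 ≥ 32.5 + 18.5 = 51, the angle opposite AC is not acute, so the smallest enclosing circle has AC as diameter.
Centre = midpoint of AC = (-6.5, -6.5), r² = 98/4 = 24.5.
r = √(24.5) ≈ 4.95.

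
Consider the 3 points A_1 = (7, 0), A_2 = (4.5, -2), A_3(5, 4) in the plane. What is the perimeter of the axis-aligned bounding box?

17

Width = max x − min x = 7 − 4.5 = 2.5.
Height = max y − min y = 4 − (-2) = 6.
Perimeter = 2(2.5 + 6) = 17.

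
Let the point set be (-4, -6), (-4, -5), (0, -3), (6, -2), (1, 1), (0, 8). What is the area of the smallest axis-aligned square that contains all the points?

196

The bounding box has width 10 and height 14.
An axis-aligned square enclosing the set must have side ≥ max(width, height).
So the minimum side is max(10, 14) = 14.
Area = 14² = 196.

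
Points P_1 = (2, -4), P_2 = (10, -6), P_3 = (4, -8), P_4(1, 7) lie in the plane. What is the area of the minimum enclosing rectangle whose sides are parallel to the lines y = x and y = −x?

132

In coordinates u = x + y, v = x − y the rectangle is axis-aligned; the map (x,y)→(u,v) scales areas by 2.
u-values: -2, 4, -4, 8; range = 8 − (-4) = 12.
v-values: 6, 16, 12, -6; range = 16 − (-6) = 22.
Area = (12 × 22) / 2 = 132.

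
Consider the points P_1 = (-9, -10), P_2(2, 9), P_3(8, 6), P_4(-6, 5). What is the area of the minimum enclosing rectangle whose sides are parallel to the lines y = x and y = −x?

214.5

In coordinates u = x + y, v = x − y the rectangle is axis-aligned; the map (x,y)→(u,v) scales areas by 2.
u-values: -19, 11, 14, -1; range = 14 − (-19) = 33.
v-values: 1, -7, 2, -11; range = 2 − (-11) = 13.
Area = (33 × 13) / 2 = 214.5.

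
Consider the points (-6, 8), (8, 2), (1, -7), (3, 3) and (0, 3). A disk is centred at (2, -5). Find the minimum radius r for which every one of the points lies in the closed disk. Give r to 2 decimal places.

The required radius is the distance from (2, -5) to the farthest point.
Squared distances: 233, 85, 5, 65, 68.
Maximum is 233, attained at (-6, 8).
r = √233 ≈ 15.26.

15.26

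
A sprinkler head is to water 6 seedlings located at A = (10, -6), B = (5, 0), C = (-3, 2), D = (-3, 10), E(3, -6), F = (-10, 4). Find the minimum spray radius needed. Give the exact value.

425/38

A smallest enclosing disk is always determined by at most three of the input points on its boundary.
The minimum enclosing circle is determined by three boundary points: A, D, F.
Their circumcentre is (5/38, -14/19) with r² = 180625/1444.
The farthest remaining point E is at distance² 51881/1444 ≤ 180625/1444.
r = √(180625/1444) = 425/38.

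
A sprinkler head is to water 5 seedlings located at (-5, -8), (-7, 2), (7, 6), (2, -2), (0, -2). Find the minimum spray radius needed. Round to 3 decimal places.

By Welzl's lemma the MEC is supported by two points (diametrically opposite) or three points (on a circumcircle).
The farthest pair is (-5, -8)–(7, 6) with squared distance 340. The circle on this segment as diameter has centre (1, -1) and r² = 340/4 = 85.
Check (-7, 2): distance² to centre = 73 ≤ 85, so it lies inside.
All remaining points lie in this disk, and no smaller disk contains both endpoints, so this is the minimum enclosing circle.
r = √85 ≈ 9.220.

9.220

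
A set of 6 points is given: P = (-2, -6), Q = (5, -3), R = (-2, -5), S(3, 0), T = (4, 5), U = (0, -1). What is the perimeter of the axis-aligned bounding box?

36

Width = max x − min x = 5 − (-2) = 7.
Height = max y − min y = 5 − (-6) = 11.
Perimeter = 2(7 + 11) = 36.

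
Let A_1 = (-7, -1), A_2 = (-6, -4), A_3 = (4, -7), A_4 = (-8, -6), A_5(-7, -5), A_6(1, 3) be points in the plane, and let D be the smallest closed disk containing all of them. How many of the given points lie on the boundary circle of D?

3

By Welzl's lemma the MEC is supported by two points (diametrically opposite) or three points (on a circumcircle).
The minimum enclosing circle is determined by three boundary points: A_3, A_4, A_6.
Their circumcentre is (-45/26, -85/26) with r² = 15805/338.
The farthest remaining point A_1 is at distance² 11125/338 ≤ 15805/338.
The points at distance exactly r from the centre are A_3, A_4, A_6 — 3 points.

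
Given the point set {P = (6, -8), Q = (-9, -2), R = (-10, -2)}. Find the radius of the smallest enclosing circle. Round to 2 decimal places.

8.54

Side lengths²: PQ² = 261, PR² = 292, QR² = 1.
Since PR² = 292 ≥ 261 + 1 = 262, the angle opposite PR is not acute, so the smallest enclosing circle has PR as diameter.
Centre = midpoint of PR = (-2, -5), r² = 292/4 = 73.
r = √73 ≈ 8.54.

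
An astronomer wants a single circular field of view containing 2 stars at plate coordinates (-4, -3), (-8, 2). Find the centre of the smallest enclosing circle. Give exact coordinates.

The smallest circle enclosing two points has them as diameter endpoints.
Centre = midpoint = (-6, -0.5); r² = |(-4, -3)−(-8, 2)|²/4 = 41/4 = 10.25.
Centre = (-6, -0.5).

(-6, -0.5)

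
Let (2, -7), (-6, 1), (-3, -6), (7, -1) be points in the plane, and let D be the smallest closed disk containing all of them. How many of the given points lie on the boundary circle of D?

The minimum enclosing circle is determined by three boundary points: (2, -7), (-6, 1), (7, -1).
Their circumcentre is (9/22, -13/22) with r² = 10553/242.
The farthest remaining point (-3, -6) is at distance² 9893/242 ≤ 10553/242.
The points at distance exactly r from the centre are (2, -7), (-6, 1), (7, -1) — 3 points.

3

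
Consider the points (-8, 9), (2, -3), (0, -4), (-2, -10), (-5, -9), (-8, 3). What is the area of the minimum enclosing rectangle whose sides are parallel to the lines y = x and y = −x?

In coordinates u = x + y, v = x − y the rectangle is axis-aligned; the map (x,y)→(u,v) scales areas by 2.
u-values: 1, -1, -4, -12, -14, -5; range = 1 − (-14) = 15.
v-values: -17, 5, 4, 8, 4, -11; range = 8 − (-17) = 25.
Area = (15 × 25) / 2 = 187.5.

187.5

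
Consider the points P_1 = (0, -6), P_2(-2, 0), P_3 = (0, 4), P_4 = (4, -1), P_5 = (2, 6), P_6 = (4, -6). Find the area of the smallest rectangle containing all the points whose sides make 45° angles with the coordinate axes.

98

In coordinates u = x + y, v = x − y the rectangle is axis-aligned; the map (x,y)→(u,v) scales areas by 2.
u-values: -6, -2, 4, 3, 8, -2; range = 8 − (-6) = 14.
v-values: 6, -2, -4, 5, -4, 10; range = 10 − (-4) = 14.
Area = (14 × 14) / 2 = 98.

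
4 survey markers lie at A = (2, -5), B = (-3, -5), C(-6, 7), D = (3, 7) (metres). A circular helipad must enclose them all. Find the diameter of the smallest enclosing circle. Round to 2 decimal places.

14.47

The minimum enclosing circle of a finite set is fixed by two of the points (as a diameter) or three (as a circumcircle).
The minimum enclosing circle is determined by three boundary points: A, C, D.
Their circumcentre is (-1.5, 4/3) with r² = 1885/36.
The farthest remaining point B is at distance² 1525/36 ≤ 1885/36.
Diameter = 2r = 2√(1885/36) ≈ 14.47.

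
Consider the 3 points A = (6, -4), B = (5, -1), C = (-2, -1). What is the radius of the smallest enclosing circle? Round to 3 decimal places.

4.272

Side lengths²: AB² = 10, AC² = 73, BC² = 49.
Since AC² = 73 ≥ 49 + 10 = 59, the angle opposite AC is not acute, so the smallest enclosing circle has AC as diameter.
Centre = midpoint of AC = (2, -2.5), r² = 73/4 = 18.25.
r = √(18.25) ≈ 4.272.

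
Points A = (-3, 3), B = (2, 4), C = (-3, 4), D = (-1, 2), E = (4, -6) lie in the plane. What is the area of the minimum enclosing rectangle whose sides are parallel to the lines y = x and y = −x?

In coordinates u = x + y, v = x − y the rectangle is axis-aligned; the map (x,y)→(u,v) scales areas by 2.
u-values: 0, 6, 1, 1, -2; range = 6 − (-2) = 8.
v-values: -6, -2, -7, -3, 10; range = 10 − (-7) = 17.
Area = (8 × 17) / 2 = 68.

68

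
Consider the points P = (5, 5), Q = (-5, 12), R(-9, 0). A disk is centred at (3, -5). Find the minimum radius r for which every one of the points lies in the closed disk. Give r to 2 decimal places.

The required radius is the distance from (3, -5) to the farthest point.
Squared distances: 104, 353, 169.
Maximum is 353, attained at Q.
r = √353 ≈ 18.79.

18.79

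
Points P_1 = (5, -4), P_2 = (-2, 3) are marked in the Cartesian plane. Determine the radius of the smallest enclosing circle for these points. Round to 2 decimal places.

4.95

The smallest circle enclosing two points has them as diameter endpoints.
Centre = midpoint = (1.5, -0.5); r² = |P_1P_2|²/4 = 98/4 = 24.5.
r = √(24.5) ≈ 4.95.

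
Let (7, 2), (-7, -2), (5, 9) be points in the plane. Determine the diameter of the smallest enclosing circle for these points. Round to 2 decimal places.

16.28

Call the three points A, B, C in the order given.
Side lengths²: AB² = 212, AC² = 53, BC² = 265.
Since BC² = 265 ≥ 212 + 53 = 265, the angle opposite BC is not acute, so the smallest enclosing circle has BC as diameter.
Centre = midpoint of BC = (-1, 3.5), r² = 265/4 = 66.25.
Diameter = 2r = 2√(66.25) ≈ 16.28.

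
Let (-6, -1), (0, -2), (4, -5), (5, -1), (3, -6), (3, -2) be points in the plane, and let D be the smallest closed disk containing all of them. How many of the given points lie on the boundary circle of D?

The minimum enclosing circle is determined by three boundary points: (-6, -1), (4, -5), (5, -1).
Their circumcentre is (-0.5, -1.75) with r² = 30.8125.
The farthest remaining point (3, -6) is at distance² 30.3125 ≤ 30.8125.
The points at distance exactly r from the centre are (-6, -1), (4, -5), (5, -1) — 3 points.

3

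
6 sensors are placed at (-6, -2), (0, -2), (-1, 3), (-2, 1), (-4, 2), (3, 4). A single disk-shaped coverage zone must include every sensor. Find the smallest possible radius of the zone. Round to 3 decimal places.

The minimum enclosing circle of a finite set is fixed by two of the points (as a diameter) or three (as a circumcircle).
The farthest pair is (-6, -2)–(3, 4) with squared distance 117. The circle on this segment as diameter has centre (-1.5, 1) and r² = 117/4 = 29.25.
Check (0, -2): distance² to centre = 11.25 ≤ 29.25, so it lies inside.
All remaining points lie in this disk, and no smaller disk contains both endpoints, so this is the minimum enclosing circle.
r = √(29.25) ≈ 5.408.

5.408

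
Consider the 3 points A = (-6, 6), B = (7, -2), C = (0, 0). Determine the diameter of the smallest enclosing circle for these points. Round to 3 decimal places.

15.264

Side lengths²: AB² = 233, AC² = 72, BC² = 53.
Since AB² = 233 ≥ 72 + 53 = 125, the angle opposite AB is not acute, so the smallest enclosing circle has AB as diameter.
Centre = midpoint of AB = (0.5, 2), r² = 233/4 = 58.25.
Diameter = 2r = 2√(58.25) ≈ 15.264.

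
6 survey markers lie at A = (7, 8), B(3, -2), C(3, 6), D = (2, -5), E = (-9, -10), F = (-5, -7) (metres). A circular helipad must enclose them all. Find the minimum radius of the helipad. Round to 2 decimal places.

12.04

The farthest pair is A–E with squared distance 580. The circle on this segment as diameter has centre (-1, -1) and r² = 580/4 = 145.
Check B: distance² to centre = 17 ≤ 145, so it lies inside.
All remaining points lie in this disk, and no smaller disk contains both endpoints, so this is the minimum enclosing circle.
r = √145 ≈ 12.04.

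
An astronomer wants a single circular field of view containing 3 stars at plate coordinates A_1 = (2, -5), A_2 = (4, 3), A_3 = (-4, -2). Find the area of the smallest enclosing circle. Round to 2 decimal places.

73.35

Side lengths²: A_1A_2² = 68, A_1A_3² = 45, A_2A_3² = 89.
Since A_2A_3² = 89 < 68 + 45 = 113, the triangle is acute, so the smallest enclosing circle is the circumcircle.
Circumcentre = (5/9, -7/18), r² = 7565/324.
Area = π·r² = π·7565/324 ≈ 73.35.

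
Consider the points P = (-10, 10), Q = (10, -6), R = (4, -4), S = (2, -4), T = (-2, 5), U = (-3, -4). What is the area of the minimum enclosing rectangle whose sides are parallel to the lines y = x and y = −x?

In coordinates u = x + y, v = x − y the rectangle is axis-aligned; the map (x,y)→(u,v) scales areas by 2.
u-values: 0, 4, 0, -2, 3, -7; range = 4 − (-7) = 11.
v-values: -20, 16, 8, 6, -7, 1; range = 16 − (-20) = 36.
Area = (11 × 36) / 2 = 198.

198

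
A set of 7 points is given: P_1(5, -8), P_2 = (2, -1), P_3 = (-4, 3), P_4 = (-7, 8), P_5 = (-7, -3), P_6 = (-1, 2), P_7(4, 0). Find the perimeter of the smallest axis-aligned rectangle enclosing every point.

56

Width = max x − min x = 5 − (-7) = 12.
Height = max y − min y = 8 − (-8) = 16.
Perimeter = 2(12 + 16) = 56.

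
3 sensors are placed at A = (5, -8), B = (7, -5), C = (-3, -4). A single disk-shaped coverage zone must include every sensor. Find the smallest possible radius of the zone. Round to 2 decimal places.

5.02

Side lengths²: AB² = 13, AC² = 80, BC² = 101.
Since BC² = 101 ≥ 80 + 13 = 93, the angle opposite BC is not acute, so the smallest enclosing circle has BC as diameter.
Centre = midpoint of BC = (2, -4.5), r² = 101/4 = 25.25.
r = √(25.25) ≈ 5.02.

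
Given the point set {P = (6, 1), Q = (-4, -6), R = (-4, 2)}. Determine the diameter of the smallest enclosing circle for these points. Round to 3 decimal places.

Side lengths²: PQ² = 149, PR² = 101, QR² = 64.
Since PQ² = 149 < 101 + 64 = 165, the triangle is acute, so the smallest enclosing circle is the circumcircle.
Circumcentre = (0.65, -2), r² = 37.6225.
Diameter = 2r = 2√(37.6225) ≈ 12.267.

12.267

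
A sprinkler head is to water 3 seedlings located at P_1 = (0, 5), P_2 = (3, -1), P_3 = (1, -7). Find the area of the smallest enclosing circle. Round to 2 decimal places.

113.88

Side lengths²: P_1P_2² = 45, P_1P_3² = 145, P_2P_3² = 40.
Since P_1P_3² = 145 ≥ 45 + 40 = 85, the angle opposite P_1P_3 is not acute, so the smallest enclosing circle has P_1P_3 as diameter.
Centre = midpoint of P_1P_3 = (0.5, -1), r² = 145/4 = 36.25.
Area = π·r² = π·36.25 ≈ 113.88.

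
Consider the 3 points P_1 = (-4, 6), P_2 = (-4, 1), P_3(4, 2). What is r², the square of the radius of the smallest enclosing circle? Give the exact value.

20.3125

Side lengths²: P_1P_2² = 25, P_1P_3² = 80, P_2P_3² = 65.
Since P_1P_3² = 80 < 65 + 25 = 90, the triangle is acute, so the smallest enclosing circle is the circumcircle.
Circumcentre = (-0.25, 3.5), r² = 20.3125.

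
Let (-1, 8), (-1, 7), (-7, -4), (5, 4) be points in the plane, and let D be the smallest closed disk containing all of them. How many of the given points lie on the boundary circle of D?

The minimum enclosing circle of a finite set is fixed by two of the points (as a diameter) or three (as a circumcircle).
The minimum enclosing circle is determined by three boundary points: (-1, 8), (-7, -4), (5, 4).
Their circumcentre is (-1.5, 0.75) with r² = 52.8125.
The farthest remaining point (-1, 7) is at distance² 39.3125 ≤ 52.8125.
The points at distance exactly r from the centre are (-1, 8), (-7, -4), (5, 4) — 3 points.

3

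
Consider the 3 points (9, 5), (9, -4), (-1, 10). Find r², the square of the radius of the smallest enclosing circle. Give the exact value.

Call the three points A, B, C in the order given.
Side lengths²: AB² = 81, AC² = 125, BC² = 296.
Since BC² = 296 ≥ 125 + 81 = 206, the angle opposite BC is not acute, so the smallest enclosing circle has BC as diameter.
Centre = midpoint of BC = (4, 3), r² = 296/4 = 74.

74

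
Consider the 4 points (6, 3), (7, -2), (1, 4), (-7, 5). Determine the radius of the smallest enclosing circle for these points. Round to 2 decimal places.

The minimum enclosing circle of a finite set is fixed by two of the points (as a diameter) or three (as a circumcircle).
The farthest pair is (7, -2)–(-7, 5) with squared distance 245. The circle on this segment as diameter has centre (0, 1.5) and r² = 245/4 = 61.25.
Check (6, 3): distance² to centre = 38.25 ≤ 61.25, so it lies inside.
All remaining points lie in this disk, and no smaller disk contains both endpoints, so this is the minimum enclosing circle.
r = √(61.25) ≈ 7.83.

7.83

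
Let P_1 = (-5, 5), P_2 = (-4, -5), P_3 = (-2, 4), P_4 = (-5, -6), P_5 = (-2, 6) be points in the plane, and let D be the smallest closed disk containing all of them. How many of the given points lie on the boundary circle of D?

2

A smallest enclosing disk is always determined by at most three of the input points on its boundary.
The farthest pair is P_4–P_5 with squared distance 153. The circle on this segment as diameter has centre (-3.5, 0) and r² = 153/4 = 38.25.
Check P_1: distance² to centre = 27.25 ≤ 38.25, so it lies inside.
All remaining points lie in this disk, and no smaller disk contains both endpoints, so this is the minimum enclosing circle.
The points at distance exactly r from the centre are P_4, P_5 — 2 points.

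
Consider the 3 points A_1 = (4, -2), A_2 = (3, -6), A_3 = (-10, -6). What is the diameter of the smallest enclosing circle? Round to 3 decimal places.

Side lengths²: A_1A_2² = 17, A_1A_3² = 212, A_2A_3² = 169.
Since A_1A_3² = 212 ≥ 169 + 17 = 186, the angle opposite A_1A_3 is not acute, so the smallest enclosing circle has A_1A_3 as diameter.
Centre = midpoint of A_1A_3 = (-3, -4), r² = 212/4 = 53.
Diameter = 2r = 2√53 ≈ 14.560.

14.560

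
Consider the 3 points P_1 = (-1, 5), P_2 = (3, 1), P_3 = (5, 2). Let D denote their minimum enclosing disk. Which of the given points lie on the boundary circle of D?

P_1, P_3

Side lengths²: P_1P_2² = 32, P_1P_3² = 45, P_2P_3² = 5.
Since P_1P_3² = 45 ≥ 32 + 5 = 37, the angle opposite P_1P_3 is not acute, so the smallest enclosing circle has P_1P_3 as diameter.
Centre = midpoint of P_1P_3 = (2, 3.5), r² = 45/4 = 11.25.
The points at distance exactly r from the centre are P_1, P_3 — 2 points.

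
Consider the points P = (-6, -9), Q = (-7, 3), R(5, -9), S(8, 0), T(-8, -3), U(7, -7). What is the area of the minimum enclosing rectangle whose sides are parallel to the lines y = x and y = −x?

In coordinates u = x + y, v = x − y the rectangle is axis-aligned; the map (x,y)→(u,v) scales areas by 2.
u-values: -15, -4, -4, 8, -11, 0; range = 8 − (-15) = 23.
v-values: 3, -10, 14, 8, -5, 14; range = 14 − (-10) = 24.
Area = (23 × 24) / 2 = 276.

276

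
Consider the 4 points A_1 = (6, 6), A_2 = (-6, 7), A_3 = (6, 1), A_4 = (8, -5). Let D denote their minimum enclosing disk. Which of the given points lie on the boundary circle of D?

The farthest pair is A_2–A_4 with squared distance 340. The circle on this segment as diameter has centre (1, 1) and r² = 340/4 = 85.
Check A_1: distance² to centre = 50 ≤ 85, so it lies inside.
All remaining points lie in this disk, and no smaller disk contains both endpoints, so this is the minimum enclosing circle.
The points at distance exactly r from the centre are A_2, A_4 — 2 points.

A_2, A_4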